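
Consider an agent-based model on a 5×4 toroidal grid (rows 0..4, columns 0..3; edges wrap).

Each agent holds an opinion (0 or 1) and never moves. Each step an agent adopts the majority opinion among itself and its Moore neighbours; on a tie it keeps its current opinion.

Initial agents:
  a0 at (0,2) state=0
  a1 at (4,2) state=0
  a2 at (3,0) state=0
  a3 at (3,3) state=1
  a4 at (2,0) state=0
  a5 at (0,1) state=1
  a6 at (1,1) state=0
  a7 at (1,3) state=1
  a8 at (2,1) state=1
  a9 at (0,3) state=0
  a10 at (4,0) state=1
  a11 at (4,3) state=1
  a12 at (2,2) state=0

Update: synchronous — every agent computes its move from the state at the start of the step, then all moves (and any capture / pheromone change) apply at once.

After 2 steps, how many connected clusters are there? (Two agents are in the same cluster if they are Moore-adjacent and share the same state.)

t=1: a0@(0,2):0 a1@(4,2):0 a2@(3,0):1 a3@(3,3):0 a4@(2,0):0 a5@(0,1):0 a6@(1,1):0 a7@(1,3):0 a8@(2,1):0 a9@(0,3):0 a10@(4,0):1 a11@(4,3):0 a12@(2,2):1
t=2: a0@(0,2):0 a1@(4,2):0 a2@(3,0):0 a3@(3,3):0 a4@(2,0):0 a5@(0,1):0 a6@(1,1):0 a7@(1,3):0 a8@(2,1):0 a9@(0,3):0 a10@(4,0):0 a11@(4,3):0 a12@(2,2):0

1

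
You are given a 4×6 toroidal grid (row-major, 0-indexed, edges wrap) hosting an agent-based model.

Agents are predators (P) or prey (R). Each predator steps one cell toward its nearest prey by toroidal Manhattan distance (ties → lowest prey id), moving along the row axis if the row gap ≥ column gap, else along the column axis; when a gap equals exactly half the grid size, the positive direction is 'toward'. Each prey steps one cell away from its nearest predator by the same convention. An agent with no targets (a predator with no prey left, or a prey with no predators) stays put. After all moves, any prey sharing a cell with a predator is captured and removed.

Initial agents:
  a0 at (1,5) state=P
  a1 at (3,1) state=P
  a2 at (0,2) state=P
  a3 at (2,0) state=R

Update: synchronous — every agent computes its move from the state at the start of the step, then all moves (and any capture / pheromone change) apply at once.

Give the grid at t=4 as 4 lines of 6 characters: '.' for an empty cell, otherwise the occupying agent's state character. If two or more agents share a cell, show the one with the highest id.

..P...
.P...P
R.....
......

t=1: a0@(2,5):P a1@(2,1):P a2@(1,2):P a3@(3,0):R
t=2: a0@(3,5):P a1@(3,1):P a2@(2,2):P a3@(0,0):R
t=3: a0@(0,5):P a1@(0,1):P a2@(3,2):P a3@(1,0):R
t=4: a0@(1,5):P a1@(1,1):P a2@(0,2):P a3@(2,0):R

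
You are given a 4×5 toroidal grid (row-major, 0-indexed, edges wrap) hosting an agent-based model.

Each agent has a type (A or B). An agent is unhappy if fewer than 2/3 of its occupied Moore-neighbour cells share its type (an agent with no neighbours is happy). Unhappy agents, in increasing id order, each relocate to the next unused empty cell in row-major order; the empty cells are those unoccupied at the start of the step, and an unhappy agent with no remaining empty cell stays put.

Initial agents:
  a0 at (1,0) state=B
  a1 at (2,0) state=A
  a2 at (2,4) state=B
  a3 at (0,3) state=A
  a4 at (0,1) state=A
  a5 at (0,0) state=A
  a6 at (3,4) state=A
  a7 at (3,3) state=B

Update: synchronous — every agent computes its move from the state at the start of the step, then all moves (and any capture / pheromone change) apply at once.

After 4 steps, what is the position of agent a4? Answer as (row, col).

t=1: a0@(0,2):B a1@(0,4):A a2@(1,1):B a3@(1,2):A a4@(1,3):A a5@(0,0):A a6@(1,4):A a7@(2,1):B
t=2: a0@(0,1):B a1@(0,4):A a2@(0,3):B a3@(1,0):A a4@(1,3):A a5@(0,0):A a6@(1,4):A a7@(2,0):B
t=3: a0@(0,2):B a1@(0,4):A a2@(1,1):B a3@(1,2):A a4@(1,3):A a5@(0,0):A a6@(1,4):A a7@(2,1):B
t=4: a0@(0,1):B a1@(0,4):A a2@(0,3):B a3@(1,0):A a4@(1,3):A a5@(0,0):A a6@(1,4):A a7@(2,0):B

(1, 3)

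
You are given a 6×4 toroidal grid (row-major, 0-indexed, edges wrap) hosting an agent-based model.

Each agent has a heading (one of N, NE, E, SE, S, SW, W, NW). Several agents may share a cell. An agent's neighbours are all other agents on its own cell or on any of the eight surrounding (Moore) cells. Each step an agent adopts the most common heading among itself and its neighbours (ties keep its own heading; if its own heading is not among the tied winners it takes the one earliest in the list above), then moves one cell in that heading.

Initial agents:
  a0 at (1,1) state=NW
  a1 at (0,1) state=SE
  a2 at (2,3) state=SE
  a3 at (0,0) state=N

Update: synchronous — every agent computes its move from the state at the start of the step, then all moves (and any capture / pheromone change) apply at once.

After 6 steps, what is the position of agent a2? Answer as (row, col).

(2, 1)

t=1: a0@(0,0):NW a1@(1,2):SE a2@(3,0):SE a3@(5,0):N
t=2: a0@(5,3):NW a1@(2,3):SE a2@(4,1):SE a3@(4,0):N
t=3: a0@(4,2):NW a1@(3,0):SE a2@(5,2):SE a3@(3,0):N
t=4: a0@(3,1):NW a1@(4,1):SE a2@(0,3):SE a3@(2,0):N
t=5: a0@(2,0):NW a1@(5,2):SE a2@(1,0):SE a3@(1,0):N
t=6: a0@(1,3):NW a1@(0,3):SE a2@(2,1):SE a3@(0,0):N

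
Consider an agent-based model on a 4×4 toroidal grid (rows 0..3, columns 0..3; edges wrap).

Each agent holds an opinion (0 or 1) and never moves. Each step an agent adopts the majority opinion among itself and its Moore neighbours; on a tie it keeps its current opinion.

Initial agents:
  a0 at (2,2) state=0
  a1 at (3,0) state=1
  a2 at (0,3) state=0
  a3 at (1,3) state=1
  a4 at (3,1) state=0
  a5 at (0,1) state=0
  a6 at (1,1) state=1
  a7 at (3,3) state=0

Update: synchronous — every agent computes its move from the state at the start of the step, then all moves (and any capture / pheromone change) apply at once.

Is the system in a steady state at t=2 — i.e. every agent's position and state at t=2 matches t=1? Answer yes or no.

t=1: a0@(2,2):0 a1@(3,0):0 a2@(0,3):0 a3@(1,3):0 a4@(3,1):0 a5@(0,1):0 a6@(1,1):0 a7@(3,3):0
t=2: (unchanged — steady state)

yes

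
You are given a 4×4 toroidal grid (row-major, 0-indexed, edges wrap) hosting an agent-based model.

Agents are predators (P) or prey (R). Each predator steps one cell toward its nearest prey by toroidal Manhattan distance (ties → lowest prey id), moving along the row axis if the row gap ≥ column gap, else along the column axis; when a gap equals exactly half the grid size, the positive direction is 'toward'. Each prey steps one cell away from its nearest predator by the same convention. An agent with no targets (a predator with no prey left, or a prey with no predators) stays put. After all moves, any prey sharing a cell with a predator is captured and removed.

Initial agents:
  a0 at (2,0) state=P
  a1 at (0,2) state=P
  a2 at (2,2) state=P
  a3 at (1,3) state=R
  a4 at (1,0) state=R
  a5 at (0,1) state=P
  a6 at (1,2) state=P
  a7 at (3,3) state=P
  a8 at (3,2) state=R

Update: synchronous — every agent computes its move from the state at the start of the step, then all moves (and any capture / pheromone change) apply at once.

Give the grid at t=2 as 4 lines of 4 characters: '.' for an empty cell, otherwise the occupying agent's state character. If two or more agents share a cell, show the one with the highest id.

PP.P
..R.
..P.
R...

t=1: a0@(1,0):P a1@(3,2):P a2@(3,2):P a4@(0,0):R a5@(1,1):P a6@(1,3):P a7@(3,2):P a8@(2,2):R
t=2: a0@(0,0):P a1@(2,2):P a2@(2,2):P a4@(3,0):R a5@(0,1):P a6@(0,3):P a7@(2,2):P a8@(1,2):R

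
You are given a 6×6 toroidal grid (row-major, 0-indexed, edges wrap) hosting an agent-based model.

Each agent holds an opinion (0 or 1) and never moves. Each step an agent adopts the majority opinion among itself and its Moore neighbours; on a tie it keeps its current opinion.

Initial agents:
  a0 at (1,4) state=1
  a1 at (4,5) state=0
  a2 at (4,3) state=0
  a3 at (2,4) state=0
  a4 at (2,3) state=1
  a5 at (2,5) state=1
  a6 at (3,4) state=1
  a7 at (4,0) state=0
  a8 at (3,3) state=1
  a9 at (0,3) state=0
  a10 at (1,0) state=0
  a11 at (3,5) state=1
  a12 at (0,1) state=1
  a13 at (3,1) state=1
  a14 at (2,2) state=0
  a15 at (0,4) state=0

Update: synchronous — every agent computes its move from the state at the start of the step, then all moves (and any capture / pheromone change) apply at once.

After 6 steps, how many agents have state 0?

t=1: a0@(1,4):1 a1@(4,5):0 a2@(4,3):1 a3@(2,4):1 a4@(2,3):1 a5@(2,5):1 a6@(3,4):1 a7@(4,0):0 a8@(3,3):1 a9@(0,3):0 a10@(1,0):1 a11@(3,5):1 a12@(0,1):1 a13@(3,1):0 a14@(2,2):1 a15@(0,4):0
t=2: (unchanged — steady state)

5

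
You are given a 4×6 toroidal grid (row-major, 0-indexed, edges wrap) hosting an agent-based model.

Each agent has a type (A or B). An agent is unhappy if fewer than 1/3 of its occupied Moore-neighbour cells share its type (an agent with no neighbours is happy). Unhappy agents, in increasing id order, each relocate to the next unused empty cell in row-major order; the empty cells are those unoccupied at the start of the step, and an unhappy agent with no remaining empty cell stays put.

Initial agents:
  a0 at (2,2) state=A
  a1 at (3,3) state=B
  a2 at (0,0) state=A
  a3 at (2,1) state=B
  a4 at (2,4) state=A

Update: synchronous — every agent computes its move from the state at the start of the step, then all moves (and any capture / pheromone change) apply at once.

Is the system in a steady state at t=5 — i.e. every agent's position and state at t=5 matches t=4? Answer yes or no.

t=1: a0@(0,1):A a1@(0,2):B a2@(0,0):A a3@(0,3):B a4@(0,4):A
t=2: a0@(0,1):A a1@(0,2):B a2@(0,0):A a3@(0,3):B a4@(0,5):A
t=3: (unchanged — steady state)

yes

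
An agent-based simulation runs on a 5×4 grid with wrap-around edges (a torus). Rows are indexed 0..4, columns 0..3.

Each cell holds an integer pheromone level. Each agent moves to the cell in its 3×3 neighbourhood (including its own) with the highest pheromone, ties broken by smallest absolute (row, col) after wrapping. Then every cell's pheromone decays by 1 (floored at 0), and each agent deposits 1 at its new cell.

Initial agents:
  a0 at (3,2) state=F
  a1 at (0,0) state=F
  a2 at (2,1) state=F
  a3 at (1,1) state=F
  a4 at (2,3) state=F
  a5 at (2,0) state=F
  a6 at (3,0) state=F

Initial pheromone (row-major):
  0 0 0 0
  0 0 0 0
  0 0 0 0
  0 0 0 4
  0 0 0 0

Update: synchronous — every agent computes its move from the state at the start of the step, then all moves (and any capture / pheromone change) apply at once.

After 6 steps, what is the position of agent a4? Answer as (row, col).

(3, 3)

t=1: a0@(3,3) a1@(0,0) a2@(1,0) a3@(0,0) a4@(3,3) a5@(3,3) a6@(3,3) | pheromone: 2 0 0 0 / 1 0 0 0 / 0 0 0 0 / 0 0 0 7 / 0 0 0 0
t=2: a0@(3,3) a1@(0,0) a2@(0,0) a3@(0,0) a4@(3,3) a5@(3,3) a6@(3,3) | pheromone: 4 0 0 0 / 0 0 0 0 / 0 0 0 0 / 0 0 0 10 / 0 0 0 0
t=3: a0@(3,3) a1@(0,0) a2@(0,0) a3@(0,0) a4@(3,3) a5@(3,3) a6@(3,3) | pheromone: 6 0 0 0 / 0 0 0 0 / 0 0 0 0 / 0 0 0 13 / 0 0 0 0
t=4: a0@(3,3) a1@(0,0) a2@(0,0) a3@(0,0) a4@(3,3) a5@(3,3) a6@(3,3) | pheromone: 8 0 0 0 / 0 0 0 0 / 0 0 0 0 / 0 0 0 16 / 0 0 0 0
t=5: a0@(3,3) a1@(0,0) a2@(0,0) a3@(0,0) a4@(3,3) a5@(3,3) a6@(3,3) | pheromone: 10 0 0 0 / 0 0 0 0 / 0 0 0 0 / 0 0 0 19 / 0 0 0 0
t=6: a0@(3,3) a1@(0,0) a2@(0,0) a3@(0,0) a4@(3,3) a5@(3,3) a6@(3,3) | pheromone: 12 0 0 0 / 0 0 0 0 / 0 0 0 0 / 0 0 0 22 / 0 0 0 0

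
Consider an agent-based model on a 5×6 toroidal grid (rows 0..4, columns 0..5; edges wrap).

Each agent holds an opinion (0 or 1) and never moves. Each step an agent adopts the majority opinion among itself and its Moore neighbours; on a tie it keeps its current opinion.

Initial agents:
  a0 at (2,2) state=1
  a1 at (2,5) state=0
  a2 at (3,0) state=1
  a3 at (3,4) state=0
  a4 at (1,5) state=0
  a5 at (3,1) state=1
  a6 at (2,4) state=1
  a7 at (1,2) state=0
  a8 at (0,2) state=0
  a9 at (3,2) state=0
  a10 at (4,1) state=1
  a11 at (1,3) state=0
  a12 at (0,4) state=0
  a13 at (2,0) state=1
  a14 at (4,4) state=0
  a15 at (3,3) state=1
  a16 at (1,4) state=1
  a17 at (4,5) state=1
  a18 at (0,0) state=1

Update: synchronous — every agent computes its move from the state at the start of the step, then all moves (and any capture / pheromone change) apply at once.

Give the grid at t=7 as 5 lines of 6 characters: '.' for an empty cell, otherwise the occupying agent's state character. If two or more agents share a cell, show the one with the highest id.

t=1: a0@(2,2):1 a1@(2,5):1 a2@(3,0):1 a3@(3,4):0 a4@(1,5):1 a5@(3,1):1 a6@(2,4):0 a7@(1,2):0 a8@(0,2):0 a9@(3,2):1 a10@(4,1):1 a11@(1,3):0 a12@(0,4):0 a13@(2,0):1 a14@(4,4):0 a15@(3,3):1 a16@(1,4):0 a17@(4,5):1 a18@(0,0):1
t=2: (unchanged — steady state)

1.0.0.
..0001
1.1.01
11110.
.1..01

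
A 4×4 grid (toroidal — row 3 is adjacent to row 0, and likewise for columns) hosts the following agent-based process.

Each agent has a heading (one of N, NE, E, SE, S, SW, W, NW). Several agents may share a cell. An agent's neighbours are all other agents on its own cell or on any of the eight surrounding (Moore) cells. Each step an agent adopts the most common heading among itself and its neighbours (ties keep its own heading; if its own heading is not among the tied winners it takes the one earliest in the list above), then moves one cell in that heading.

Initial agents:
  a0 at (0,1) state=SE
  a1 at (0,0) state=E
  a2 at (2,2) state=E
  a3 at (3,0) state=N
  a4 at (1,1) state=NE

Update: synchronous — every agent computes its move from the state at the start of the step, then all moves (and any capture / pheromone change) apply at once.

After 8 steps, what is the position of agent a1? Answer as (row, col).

(0, 0)

t=1: a0@(1,2):SE a1@(0,1):E a2@(2,3):E a3@(2,0):N a4@(1,2):E
t=2: a0@(1,3):E a1@(0,2):E a2@(2,0):E a3@(1,0):N a4@(1,3):E
t=3: a0@(1,0):E a1@(0,3):E a2@(2,1):E a3@(1,1):E a4@(1,0):E
t=4: a0@(1,1):E a1@(0,0):E a2@(2,2):E a3@(1,2):E a4@(1,1):E
t=5: a0@(1,2):E a1@(0,1):E a2@(2,3):E a3@(1,3):E a4@(1,2):E
t=6: a0@(1,3):E a1@(0,2):E a2@(2,0):E a3@(1,0):E a4@(1,3):E
t=7: a0@(1,0):E a1@(0,3):E a2@(2,1):E a3@(1,1):E a4@(1,0):E
t=8: a0@(1,1):E a1@(0,0):E a2@(2,2):E a3@(1,2):E a4@(1,1):E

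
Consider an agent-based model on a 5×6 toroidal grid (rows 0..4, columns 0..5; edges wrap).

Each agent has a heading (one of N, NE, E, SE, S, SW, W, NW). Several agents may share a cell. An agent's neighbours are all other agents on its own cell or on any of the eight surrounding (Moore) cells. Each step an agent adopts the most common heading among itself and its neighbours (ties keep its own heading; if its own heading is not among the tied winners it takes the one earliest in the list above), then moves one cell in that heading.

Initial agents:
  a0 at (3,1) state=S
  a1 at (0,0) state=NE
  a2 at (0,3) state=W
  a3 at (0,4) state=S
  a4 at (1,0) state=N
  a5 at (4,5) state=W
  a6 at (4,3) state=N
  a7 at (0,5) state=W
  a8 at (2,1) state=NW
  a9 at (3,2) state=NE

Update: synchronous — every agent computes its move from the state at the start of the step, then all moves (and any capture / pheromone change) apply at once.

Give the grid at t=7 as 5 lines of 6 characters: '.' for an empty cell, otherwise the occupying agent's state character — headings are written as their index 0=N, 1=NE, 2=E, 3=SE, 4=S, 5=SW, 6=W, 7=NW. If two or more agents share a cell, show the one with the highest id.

..6666
....66
6.....
......
....6.

t=1: a0@(4,1):S a1@(0,5):W a2@(0,2):W a3@(0,3):W a4@(0,0):N a5@(4,4):W a6@(3,3):N a7@(0,4):W a8@(1,0):NW a9@(2,3):NE
t=2: a0@(0,1):S a1@(0,4):W a2@(0,1):W a3@(0,2):W a4@(4,0):N a5@(4,3):W a6@(2,3):N a7@(0,3):W a8@(0,5):NW a9@(1,4):NE
t=3: a0@(0,0):W a1@(0,3):W a2@(0,0):W a3@(0,1):W a4@(3,0):N a5@(4,2):W a6@(1,3):N a7@(0,2):W a8@(4,4):NW a9@(1,3):W
t=4: a0@(0,5):W a1@(0,2):W a2@(0,5):W a3@(0,0):W a4@(2,0):N a5@(4,1):W a6@(1,2):W a7@(0,1):W a8@(3,3):NW a9@(1,2):W
t=5: a0@(0,4):W a1@(0,1):W a2@(0,4):W a3@(0,5):W a4@(1,0):N a5@(4,0):W a6@(1,1):W a7@(0,0):W a8@(2,2):NW a9@(1,1):W
t=6: a0@(0,3):W a1@(0,0):W a2@(0,3):W a3@(0,4):W a4@(1,5):W a5@(4,5):W a6@(1,0):W a7@(0,5):W a8@(2,1):W a9@(1,0):W
t=7: a0@(0,2):W a1@(0,5):W a2@(0,2):W a3@(0,3):W a4@(1,4):W a5@(4,4):W a6@(1,5):W a7@(0,4):W a8@(2,0):W a9@(1,5):W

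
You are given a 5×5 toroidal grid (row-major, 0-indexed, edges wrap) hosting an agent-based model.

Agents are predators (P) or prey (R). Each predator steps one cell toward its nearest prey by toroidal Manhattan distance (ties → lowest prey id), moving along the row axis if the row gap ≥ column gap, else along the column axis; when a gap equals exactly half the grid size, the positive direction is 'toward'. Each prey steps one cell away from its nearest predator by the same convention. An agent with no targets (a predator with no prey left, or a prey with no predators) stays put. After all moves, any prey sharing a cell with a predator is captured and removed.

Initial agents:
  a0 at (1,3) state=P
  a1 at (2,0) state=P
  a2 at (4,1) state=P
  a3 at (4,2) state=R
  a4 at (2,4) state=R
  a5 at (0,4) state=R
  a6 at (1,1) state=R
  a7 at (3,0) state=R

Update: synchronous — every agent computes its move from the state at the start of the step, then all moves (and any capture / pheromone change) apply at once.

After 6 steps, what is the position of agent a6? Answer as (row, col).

t=1: a0@(2,3):P a1@(2,4):P a2@(4,2):P a3@(4,3):R a5@(4,4):R a6@(1,0):R a7@(4,0):R
t=2: a0@(3,3):P a1@(3,4):P a2@(4,3):P a3@(4,4):R a5@(0,4):R a6@(0,0):R a7@(4,4):R
t=3: a0@(4,3):P a1@(4,4):P a2@(4,4):P a3@(0,4):R a5@(1,4):R a6@(1,0):R a7@(0,4):R
t=4: a0@(0,3):P a1@(0,4):P a2@(0,4):P a3@(1,4):R a5@(2,4):R a6@(2,0):R a7@(1,4):R
t=5: a0@(1,3):P a1@(1,4):P a2@(1,4):P a3@(2,4):R a5@(3,4):R a6@(3,0):R a7@(2,4):R
t=6: a0@(2,3):P a1@(2,4):P a2@(2,4):P a3@(3,4):R a5@(4,4):R a6@(4,0):R a7@(3,4):R

(4, 0)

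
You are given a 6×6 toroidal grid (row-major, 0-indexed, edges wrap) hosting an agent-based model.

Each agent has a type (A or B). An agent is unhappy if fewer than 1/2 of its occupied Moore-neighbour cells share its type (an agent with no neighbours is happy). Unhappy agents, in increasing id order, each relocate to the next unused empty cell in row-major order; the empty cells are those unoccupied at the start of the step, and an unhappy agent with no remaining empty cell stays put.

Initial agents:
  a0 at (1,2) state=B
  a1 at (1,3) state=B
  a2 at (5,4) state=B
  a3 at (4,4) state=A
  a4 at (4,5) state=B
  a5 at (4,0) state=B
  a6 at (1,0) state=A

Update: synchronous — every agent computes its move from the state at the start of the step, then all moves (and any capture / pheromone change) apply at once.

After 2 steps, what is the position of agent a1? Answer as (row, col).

(1, 3)

t=1: a0@(1,2):B a1@(1,3):B a2@(5,4):B a3@(0,0):A a4@(4,5):B a5@(4,0):B a6@(1,0):A
t=2: (unchanged — steady state)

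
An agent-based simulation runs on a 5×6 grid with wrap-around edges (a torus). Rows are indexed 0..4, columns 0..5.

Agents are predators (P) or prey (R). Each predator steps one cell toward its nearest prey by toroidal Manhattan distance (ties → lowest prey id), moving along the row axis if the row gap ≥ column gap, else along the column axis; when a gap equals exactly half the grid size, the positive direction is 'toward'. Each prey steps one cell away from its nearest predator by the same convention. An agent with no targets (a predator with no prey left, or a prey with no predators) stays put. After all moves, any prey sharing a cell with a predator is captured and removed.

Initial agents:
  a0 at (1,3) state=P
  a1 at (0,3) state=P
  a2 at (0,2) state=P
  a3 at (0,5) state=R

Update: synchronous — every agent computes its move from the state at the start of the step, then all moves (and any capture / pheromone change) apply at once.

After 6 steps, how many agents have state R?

1

t=1: a0@(1,4):P a1@(0,4):P a2@(0,3):P a3@(0,0):R
t=2: a0@(1,5):P a1@(0,5):P a2@(0,4):P a3@(0,1):R
t=3: a0@(1,0):P a1@(0,0):P a2@(0,5):P a3@(0,2):R
t=4: a0@(1,1):P a1@(0,1):P a2@(0,0):P a3@(0,3):R
t=5: a0@(1,2):P a1@(0,2):P a2@(0,1):P a3@(0,4):R
t=6: a0@(1,3):P a1@(0,3):P a2@(0,2):P a3@(0,5):R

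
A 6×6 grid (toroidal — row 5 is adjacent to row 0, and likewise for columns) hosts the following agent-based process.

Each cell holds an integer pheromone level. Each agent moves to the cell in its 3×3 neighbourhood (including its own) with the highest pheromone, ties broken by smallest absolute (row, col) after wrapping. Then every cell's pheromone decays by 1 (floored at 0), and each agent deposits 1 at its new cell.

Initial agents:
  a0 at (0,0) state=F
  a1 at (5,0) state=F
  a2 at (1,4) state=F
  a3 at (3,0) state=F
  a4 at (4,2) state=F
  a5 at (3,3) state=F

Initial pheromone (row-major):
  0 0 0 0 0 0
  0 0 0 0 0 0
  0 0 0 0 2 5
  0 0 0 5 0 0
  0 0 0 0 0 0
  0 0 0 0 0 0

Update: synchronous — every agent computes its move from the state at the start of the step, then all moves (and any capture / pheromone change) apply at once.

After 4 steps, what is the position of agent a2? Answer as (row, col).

t=1: a0@(0,0) a1@(0,0) a2@(2,5) a3@(2,5) a4@(3,3) a5@(3,3) | pheromone: 2 0 0 0 0 0 / 0 0 0 0 0 0 / 0 0 0 0 1 6 / 0 0 0 6 0 0 / 0 0 0 0 0 0 / 0 0 0 0 0 0
t=2: a0@(0,0) a1@(0,0) a2@(2,5) a3@(2,5) a4@(3,3) a5@(3,3) | pheromone: 3 0 0 0 0 0 / 0 0 0 0 0 0 / 0 0 0 0 0 7 / 0 0 0 7 0 0 / 0 0 0 0 0 0 / 0 0 0 0 0 0
t=3: a0@(0,0) a1@(0,0) a2@(2,5) a3@(2,5) a4@(3,3) a5@(3,3) | pheromone: 4 0 0 0 0 0 / 0 0 0 0 0 0 / 0 0 0 0 0 8 / 0 0 0 8 0 0 / 0 0 0 0 0 0 / 0 0 0 0 0 0
t=4: a0@(0,0) a1@(0,0) a2@(2,5) a3@(2,5) a4@(3,3) a5@(3,3) | pheromone: 5 0 0 0 0 0 / 0 0 0 0 0 0 / 0 0 0 0 0 9 / 0 0 0 9 0 0 / 0 0 0 0 0 0 / 0 0 0 0 0 0

(2, 5)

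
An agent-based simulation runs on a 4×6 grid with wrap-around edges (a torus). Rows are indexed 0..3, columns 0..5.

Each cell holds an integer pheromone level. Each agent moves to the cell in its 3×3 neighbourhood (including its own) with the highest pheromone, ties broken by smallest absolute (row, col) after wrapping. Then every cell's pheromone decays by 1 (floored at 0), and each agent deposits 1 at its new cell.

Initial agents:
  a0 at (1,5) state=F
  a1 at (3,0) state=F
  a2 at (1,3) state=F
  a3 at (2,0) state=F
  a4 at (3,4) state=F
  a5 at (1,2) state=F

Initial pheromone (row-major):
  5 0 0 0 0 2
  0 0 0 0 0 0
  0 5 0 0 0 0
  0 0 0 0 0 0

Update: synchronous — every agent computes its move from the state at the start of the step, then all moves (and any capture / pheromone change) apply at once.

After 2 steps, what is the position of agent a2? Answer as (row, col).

t=1: a0@(0,0) a1@(0,0) a2@(0,2) a3@(2,1) a4@(0,5) a5@(2,1) | pheromone: 6 0 1 0 0 2 / 0 0 0 0 0 0 / 0 6 0 0 0 0 / 0 0 0 0 0 0
t=2: a0@(0,0) a1@(0,0) a2@(0,2) a3@(2,1) a4@(0,0) a5@(2,1) | pheromone: 8 0 1 0 0 1 / 0 0 0 0 0 0 / 0 7 0 0 0 0 / 0 0 0 0 0 0

(0, 2)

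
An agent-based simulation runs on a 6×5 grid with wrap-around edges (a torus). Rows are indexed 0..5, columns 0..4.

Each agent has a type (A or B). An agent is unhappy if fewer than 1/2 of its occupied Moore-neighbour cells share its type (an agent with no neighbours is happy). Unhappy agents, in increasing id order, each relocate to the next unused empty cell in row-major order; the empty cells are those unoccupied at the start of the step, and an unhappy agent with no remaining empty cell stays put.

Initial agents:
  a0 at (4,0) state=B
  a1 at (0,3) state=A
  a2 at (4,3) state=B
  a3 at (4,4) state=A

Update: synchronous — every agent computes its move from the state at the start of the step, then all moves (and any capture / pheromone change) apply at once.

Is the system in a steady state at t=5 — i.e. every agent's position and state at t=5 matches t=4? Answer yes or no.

yes

t=1: a0@(0,0):B a1@(0,3):A a2@(0,1):B a3@(0,2):A
t=2: (unchanged — steady state)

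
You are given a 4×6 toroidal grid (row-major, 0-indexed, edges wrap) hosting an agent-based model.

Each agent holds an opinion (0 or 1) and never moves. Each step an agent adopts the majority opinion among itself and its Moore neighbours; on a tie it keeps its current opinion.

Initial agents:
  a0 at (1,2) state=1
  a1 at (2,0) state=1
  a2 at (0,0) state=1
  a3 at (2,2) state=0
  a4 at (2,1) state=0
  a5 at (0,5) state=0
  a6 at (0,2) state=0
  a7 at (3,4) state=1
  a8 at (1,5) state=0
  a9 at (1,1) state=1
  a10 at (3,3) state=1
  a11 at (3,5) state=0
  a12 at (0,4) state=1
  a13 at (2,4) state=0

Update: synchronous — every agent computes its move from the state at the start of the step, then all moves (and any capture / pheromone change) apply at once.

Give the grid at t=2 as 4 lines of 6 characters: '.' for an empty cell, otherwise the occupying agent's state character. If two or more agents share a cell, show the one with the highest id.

0.1.10
.11..0
111.1.
...110

t=1: a0@(1,2):0 a1@(2,0):0 a2@(0,0):0 a3@(2,2):1 a4@(2,1):1 a5@(0,5):0 a6@(0,2):1 a7@(3,4):1 a8@(1,5):0 a9@(1,1):1 a10@(3,3):1 a11@(3,5):1 a12@(0,4):1 a13@(2,4):0
t=2: a0@(1,2):1 a1@(2,0):1 a2@(0,0):0 a3@(2,2):1 a4@(2,1):1 a5@(0,5):0 a6@(0,2):1 a7@(3,4):1 a8@(1,5):0 a9@(1,1):1 a10@(3,3):1 a11@(3,5):0 a12@(0,4):1 a13@(2,4):1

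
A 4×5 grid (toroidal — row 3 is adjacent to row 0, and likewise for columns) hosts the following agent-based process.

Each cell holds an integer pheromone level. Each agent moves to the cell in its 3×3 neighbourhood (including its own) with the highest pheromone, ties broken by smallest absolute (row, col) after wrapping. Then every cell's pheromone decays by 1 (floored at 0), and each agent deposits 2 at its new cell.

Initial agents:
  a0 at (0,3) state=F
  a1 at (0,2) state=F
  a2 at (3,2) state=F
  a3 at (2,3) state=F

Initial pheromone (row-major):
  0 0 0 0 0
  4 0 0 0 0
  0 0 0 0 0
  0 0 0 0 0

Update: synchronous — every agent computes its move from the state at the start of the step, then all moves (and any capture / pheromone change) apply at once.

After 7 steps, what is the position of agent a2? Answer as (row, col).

t=1: a0@(0,2) a1@(0,1) a2@(0,1) a3@(1,2) | pheromone: 0 4 2 0 0 / 3 0 2 0 0 / 0 0 0 0 0 / 0 0 0 0 0
t=2: a0@(0,1) a1@(0,1) a2@(0,1) a3@(0,1) | pheromone: 0 11 1 0 0 / 2 0 1 0 0 / 0 0 0 0 0 / 0 0 0 0 0
t=3: a0@(0,1) a1@(0,1) a2@(0,1) a3@(0,1) | pheromone: 0 18 0 0 0 / 1 0 0 0 0 / 0 0 0 0 0 / 0 0 0 0 0
t=4: a0@(0,1) a1@(0,1) a2@(0,1) a3@(0,1) | pheromone: 0 25 0 0 0 / 0 0 0 0 0 / 0 0 0 0 0 / 0 0 0 0 0
t=5: a0@(0,1) a1@(0,1) a2@(0,1) a3@(0,1) | pheromone: 0 32 0 0 0 / 0 0 0 0 0 / 0 0 0 0 0 / 0 0 0 0 0
t=6: a0@(0,1) a1@(0,1) a2@(0,1) a3@(0,1) | pheromone: 0 39 0 0 0 / 0 0 0 0 0 / 0 0 0 0 0 / 0 0 0 0 0
t=7: a0@(0,1) a1@(0,1) a2@(0,1) a3@(0,1) | pheromone: 0 46 0 0 0 / 0 0 0 0 0 / 0 0 0 0 0 / 0 0 0 0 0

(0, 1)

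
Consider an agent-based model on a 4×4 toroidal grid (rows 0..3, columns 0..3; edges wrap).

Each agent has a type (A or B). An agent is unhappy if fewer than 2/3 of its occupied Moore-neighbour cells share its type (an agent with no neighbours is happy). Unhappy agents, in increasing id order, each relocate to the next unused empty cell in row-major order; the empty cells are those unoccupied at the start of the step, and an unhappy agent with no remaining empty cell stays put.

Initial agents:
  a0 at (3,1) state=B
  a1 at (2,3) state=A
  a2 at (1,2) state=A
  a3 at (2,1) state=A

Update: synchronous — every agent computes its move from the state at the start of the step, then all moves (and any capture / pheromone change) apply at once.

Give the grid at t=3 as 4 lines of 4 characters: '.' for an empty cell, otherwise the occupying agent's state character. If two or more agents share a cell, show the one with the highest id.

t=1: a0@(0,0):B a1@(2,3):A a2@(1,2):A a3@(0,1):A
t=2: a0@(0,2):B a1@(2,3):A a2@(1,2):A a3@(0,3):A
t=3: a0@(0,0):B a1@(2,3):A a2@(1,2):A a3@(0,1):A

BA..
..A.
...A
....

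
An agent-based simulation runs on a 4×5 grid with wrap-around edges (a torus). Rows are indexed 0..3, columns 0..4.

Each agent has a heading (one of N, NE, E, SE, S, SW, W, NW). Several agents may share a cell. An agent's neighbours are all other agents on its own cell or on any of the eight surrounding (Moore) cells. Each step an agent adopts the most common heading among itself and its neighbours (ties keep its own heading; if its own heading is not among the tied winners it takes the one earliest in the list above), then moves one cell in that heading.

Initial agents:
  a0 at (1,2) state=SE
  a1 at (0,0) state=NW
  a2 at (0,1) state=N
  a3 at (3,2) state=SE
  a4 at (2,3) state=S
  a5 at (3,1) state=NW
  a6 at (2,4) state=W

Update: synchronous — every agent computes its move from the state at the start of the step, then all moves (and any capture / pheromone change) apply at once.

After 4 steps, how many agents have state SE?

t=1: a0@(2,3):SE a1@(3,4):NW a2@(1,2):SE a3@(0,3):SE a4@(3,4):SE a5@(2,0):NW a6@(2,3):W
t=2: a0@(3,4):SE a1@(0,0):SE a2@(2,3):SE a3@(1,4):SE a4@(0,0):SE a5@(1,4):NW a6@(3,4):SE
t=3: a0@(0,0):SE a1@(1,1):SE a2@(3,4):SE a3@(2,0):SE a4@(1,1):SE a5@(2,0):SE a6@(0,0):SE
t=4: a0@(1,1):SE a1@(2,2):SE a2@(0,0):SE a3@(3,1):SE a4@(2,2):SE a5@(3,1):SE a6@(1,1):SE

7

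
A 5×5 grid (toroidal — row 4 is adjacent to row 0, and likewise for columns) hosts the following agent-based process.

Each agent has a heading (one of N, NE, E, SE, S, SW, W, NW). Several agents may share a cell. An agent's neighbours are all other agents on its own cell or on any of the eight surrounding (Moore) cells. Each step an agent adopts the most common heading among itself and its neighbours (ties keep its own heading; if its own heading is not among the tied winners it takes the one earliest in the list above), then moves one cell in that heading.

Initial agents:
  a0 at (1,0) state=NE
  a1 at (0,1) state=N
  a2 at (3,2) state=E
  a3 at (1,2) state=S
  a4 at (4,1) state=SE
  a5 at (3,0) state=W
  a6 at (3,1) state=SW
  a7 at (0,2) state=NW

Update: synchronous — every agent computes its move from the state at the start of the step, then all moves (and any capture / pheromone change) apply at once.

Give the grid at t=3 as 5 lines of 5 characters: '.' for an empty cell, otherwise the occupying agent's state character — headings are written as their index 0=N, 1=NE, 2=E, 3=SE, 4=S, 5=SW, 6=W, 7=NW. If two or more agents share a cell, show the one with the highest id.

.....
...5.
.0..7
2.61.
..4..

t=1: a0@(0,1):NE a1@(4,1):N a2@(3,3):E a3@(2,2):S a4@(0,2):SE a5@(3,4):W a6@(4,0):SW a7@(4,1):NW
t=2: a0@(4,2):NE a1@(3,1):N a2@(3,4):E a3@(3,2):S a4@(1,3):SE a5@(3,3):W a6@(0,4):SW a7@(3,0):NW
t=3: a0@(3,3):NE a1@(2,1):N a2@(3,0):E a3@(4,2):S a4@(2,4):SE a5@(3,2):W a6@(1,3):SW a7@(2,4):NW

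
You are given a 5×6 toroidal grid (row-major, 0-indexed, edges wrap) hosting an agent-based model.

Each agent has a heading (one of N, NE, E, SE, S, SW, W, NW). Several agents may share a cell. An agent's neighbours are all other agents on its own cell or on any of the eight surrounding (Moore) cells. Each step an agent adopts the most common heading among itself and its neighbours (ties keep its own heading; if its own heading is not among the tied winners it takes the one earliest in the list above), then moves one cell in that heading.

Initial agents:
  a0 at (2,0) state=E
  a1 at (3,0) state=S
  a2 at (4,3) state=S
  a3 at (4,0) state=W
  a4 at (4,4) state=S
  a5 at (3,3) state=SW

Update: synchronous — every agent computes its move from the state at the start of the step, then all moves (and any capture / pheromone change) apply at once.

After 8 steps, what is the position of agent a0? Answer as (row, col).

t=1: a0@(2,1):E a1@(4,0):S a2@(0,3):S a3@(4,5):W a4@(0,4):S a5@(4,3):S
t=2: a0@(2,2):E a1@(0,0):S a2@(1,3):S a3@(0,5):S a4@(1,4):S a5@(0,3):S
t=3: a0@(2,3):E a1@(1,0):S a2@(2,3):S a3@(1,5):S a4@(2,4):S a5@(1,3):S
t=4: a0@(3,3):S a1@(2,0):S a2@(3,3):S a3@(2,5):S a4@(3,4):S a5@(2,3):S
t=5: a0@(4,3):S a1@(3,0):S a2@(4,3):S a3@(3,5):S a4@(4,4):S a5@(3,3):S
t=6: a0@(0,3):S a1@(4,0):S a2@(0,3):S a3@(4,5):S a4@(0,4):S a5@(4,3):S
t=7: a0@(1,3):S a1@(0,0):S a2@(1,3):S a3@(0,5):S a4@(1,4):S a5@(0,3):S
t=8: a0@(2,3):S a1@(1,0):S a2@(2,3):S a3@(1,5):S a4@(2,4):S a5@(1,3):S

(2, 3)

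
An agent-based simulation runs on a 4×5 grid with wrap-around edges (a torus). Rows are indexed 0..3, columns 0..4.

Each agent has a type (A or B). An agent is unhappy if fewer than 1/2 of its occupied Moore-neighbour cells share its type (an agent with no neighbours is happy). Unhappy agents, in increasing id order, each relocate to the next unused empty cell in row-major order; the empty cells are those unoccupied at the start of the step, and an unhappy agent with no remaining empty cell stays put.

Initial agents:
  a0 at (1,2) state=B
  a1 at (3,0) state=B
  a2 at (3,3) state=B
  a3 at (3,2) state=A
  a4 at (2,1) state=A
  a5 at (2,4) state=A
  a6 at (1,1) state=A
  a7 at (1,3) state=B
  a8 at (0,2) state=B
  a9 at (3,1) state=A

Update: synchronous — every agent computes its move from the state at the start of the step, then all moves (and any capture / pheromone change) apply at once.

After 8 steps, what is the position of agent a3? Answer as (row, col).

t=1: a0@(1,2):B a1@(0,0):B a2@(0,1):B a3@(3,2):A a4@(2,1):A a5@(0,3):A a6@(0,4):A a7@(1,3):B a8@(0,2):B a9@(3,1):A
t=2: a0@(1,2):B a1@(1,0):B a2@(0,1):B a3@(3,2):A a4@(2,1):A a5@(1,1):A a6@(1,4):A a7@(1,3):B a8@(0,2):B a9@(2,0):A
t=3: a0@(1,2):B a1@(0,0):B a2@(0,1):B a3@(0,3):A a4@(2,1):A a5@(0,4):A a6@(2,2):A a7@(1,3):B a8@(0,2):B a9@(2,0):A
t=4: a0@(1,2):B a1@(0,0):B a2@(0,1):B a3@(1,0):A a4@(2,1):A a5@(1,1):A a6@(1,4):A a7@(2,3):B a8@(0,2):B a9@(2,0):A
t=5: a0@(1,2):B a1@(0,3):B a2@(0,1):B a3@(1,0):A a4@(2,1):A a5@(0,4):A a6@(1,4):A a7@(2,3):B a8@(0,2):B a9@(2,0):A
t=6: (unchanged — steady state)

(1, 0)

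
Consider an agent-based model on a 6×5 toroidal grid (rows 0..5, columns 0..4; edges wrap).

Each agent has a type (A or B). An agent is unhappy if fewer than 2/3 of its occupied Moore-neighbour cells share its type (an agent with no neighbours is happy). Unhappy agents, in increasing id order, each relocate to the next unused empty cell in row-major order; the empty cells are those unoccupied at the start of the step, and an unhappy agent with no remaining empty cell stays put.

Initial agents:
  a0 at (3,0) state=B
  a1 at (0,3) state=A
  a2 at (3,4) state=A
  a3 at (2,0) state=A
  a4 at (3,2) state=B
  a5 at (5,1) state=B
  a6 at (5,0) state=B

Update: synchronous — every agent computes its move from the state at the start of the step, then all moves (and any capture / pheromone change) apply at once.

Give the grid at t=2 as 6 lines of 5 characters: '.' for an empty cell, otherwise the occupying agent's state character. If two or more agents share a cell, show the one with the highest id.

B.AAA
B....
.....
..B..
.....
B....

t=1: a0@(0,0):B a1@(0,3):A a2@(0,1):A a3@(0,2):A a4@(3,2):B a5@(5,1):B a6@(5,0):B
t=2: a0@(0,0):B a1@(0,3):A a2@(0,4):A a3@(0,2):A a4@(3,2):B a5@(1,0):B a6@(5,0):B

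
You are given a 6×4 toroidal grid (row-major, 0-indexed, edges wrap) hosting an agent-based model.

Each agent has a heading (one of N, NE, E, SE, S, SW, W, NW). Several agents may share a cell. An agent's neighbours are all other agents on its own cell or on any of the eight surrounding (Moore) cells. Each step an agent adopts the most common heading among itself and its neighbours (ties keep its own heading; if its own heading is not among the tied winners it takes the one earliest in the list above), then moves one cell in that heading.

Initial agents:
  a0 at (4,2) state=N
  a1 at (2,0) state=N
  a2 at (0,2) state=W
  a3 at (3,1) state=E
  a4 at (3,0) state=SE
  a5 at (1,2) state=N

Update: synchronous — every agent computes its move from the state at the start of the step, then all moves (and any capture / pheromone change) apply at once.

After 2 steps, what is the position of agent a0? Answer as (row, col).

(2, 2)

t=1: a0@(3,2):N a1@(1,0):N a2@(0,1):W a3@(2,1):N a4@(4,1):SE a5@(0,2):N
t=2: a0@(2,2):N a1@(0,0):N a2@(5,1):N a3@(1,1):N a4@(5,2):SE a5@(5,2):N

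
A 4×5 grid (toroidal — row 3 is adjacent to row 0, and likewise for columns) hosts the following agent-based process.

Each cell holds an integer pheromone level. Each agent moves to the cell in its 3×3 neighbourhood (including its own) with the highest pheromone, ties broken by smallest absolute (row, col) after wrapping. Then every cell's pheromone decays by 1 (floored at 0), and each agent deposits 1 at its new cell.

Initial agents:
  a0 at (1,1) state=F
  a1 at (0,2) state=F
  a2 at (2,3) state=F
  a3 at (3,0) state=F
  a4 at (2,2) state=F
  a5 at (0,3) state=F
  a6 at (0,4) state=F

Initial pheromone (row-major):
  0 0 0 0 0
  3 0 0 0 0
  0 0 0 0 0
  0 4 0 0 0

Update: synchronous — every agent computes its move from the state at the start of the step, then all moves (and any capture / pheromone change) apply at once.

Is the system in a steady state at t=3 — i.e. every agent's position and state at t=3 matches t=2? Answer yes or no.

no

t=1: a0@(1,0) a1@(3,1) a2@(1,2) a3@(3,1) a4@(3,1) a5@(0,2) a6@(1,0) | pheromone: 0 0 1 0 0 / 4 0 1 0 0 / 0 0 0 0 0 / 0 6 0 0 0
t=2: a0@(1,0) a1@(3,1) a2@(0,2) a3@(3,1) a4@(3,1) a5@(3,1) a6@(1,0) | pheromone: 0 0 1 0 0 / 5 0 0 0 0 / 0 0 0 0 0 / 0 9 0 0 0
t=3: a0@(1,0) a1@(3,1) a2@(3,1) a3@(3,1) a4@(3,1) a5@(3,1) a6@(1,0) | pheromone: 0 0 0 0 0 / 6 0 0 0 0 / 0 0 0 0 0 / 0 13 0 0 0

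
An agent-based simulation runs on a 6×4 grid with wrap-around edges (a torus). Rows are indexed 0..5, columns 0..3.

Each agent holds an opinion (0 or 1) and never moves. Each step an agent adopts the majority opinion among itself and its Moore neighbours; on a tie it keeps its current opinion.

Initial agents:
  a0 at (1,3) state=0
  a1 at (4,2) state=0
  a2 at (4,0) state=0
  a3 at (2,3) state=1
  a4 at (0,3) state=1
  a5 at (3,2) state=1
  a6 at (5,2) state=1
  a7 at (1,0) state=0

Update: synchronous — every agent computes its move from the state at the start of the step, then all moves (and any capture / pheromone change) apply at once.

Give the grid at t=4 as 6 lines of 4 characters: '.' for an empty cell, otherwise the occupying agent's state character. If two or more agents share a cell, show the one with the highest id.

...1
0..0
...1
..1.
0.1.
..1.

t=1: a0@(1,3):0 a1@(4,2):1 a2@(4,0):0 a3@(2,3):1 a4@(0,3):1 a5@(3,2):1 a6@(5,2):1 a7@(1,0):0
t=2: (unchanged — steady state)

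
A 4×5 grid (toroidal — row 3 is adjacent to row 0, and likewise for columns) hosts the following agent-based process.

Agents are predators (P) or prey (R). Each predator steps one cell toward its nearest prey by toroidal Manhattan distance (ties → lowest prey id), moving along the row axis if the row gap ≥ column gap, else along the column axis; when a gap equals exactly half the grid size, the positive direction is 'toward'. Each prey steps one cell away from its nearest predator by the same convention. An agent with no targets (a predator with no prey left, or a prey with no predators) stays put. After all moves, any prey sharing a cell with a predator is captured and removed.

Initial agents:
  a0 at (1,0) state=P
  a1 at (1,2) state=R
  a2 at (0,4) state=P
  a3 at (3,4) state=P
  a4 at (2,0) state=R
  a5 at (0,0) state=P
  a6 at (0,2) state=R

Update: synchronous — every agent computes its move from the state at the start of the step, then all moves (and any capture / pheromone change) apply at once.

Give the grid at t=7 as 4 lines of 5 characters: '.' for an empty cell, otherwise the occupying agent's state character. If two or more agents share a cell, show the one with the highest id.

P....
R....
...PP
...R.

t=1: a0@(2,0):P a1@(1,3):R a2@(0,3):P a3@(2,4):P a4@(3,0):R a5@(1,0):P a6@(0,1):R
t=2: a0@(3,0):P a1@(2,3):R a2@(1,3):P a3@(1,4):P a4@(0,0):R a5@(1,4):P a6@(0,0):R
t=3: a0@(0,0):P a1@(3,3):R a2@(2,3):P a3@(2,4):P a4@(1,0):R a5@(2,4):P a6@(1,0):R
t=4: a0@(1,0):P a1@(0,3):R a2@(3,3):P a3@(3,4):P a4@(2,0):R a5@(3,4):P a6@(2,0):R
t=5: a0@(2,0):P a1@(1,3):R a2@(0,3):P a3@(0,4):P a4@(3,0):R a5@(0,4):P a6@(3,0):R
t=6: a0@(3,0):P a1@(2,3):R a2@(1,3):P a3@(1,4):P a4@(0,0):R a5@(1,4):P a6@(0,0):R
t=7: a0@(0,0):P a1@(3,3):R a2@(2,3):P a3@(2,4):P a4@(1,0):R a5@(2,4):P a6@(1,0):R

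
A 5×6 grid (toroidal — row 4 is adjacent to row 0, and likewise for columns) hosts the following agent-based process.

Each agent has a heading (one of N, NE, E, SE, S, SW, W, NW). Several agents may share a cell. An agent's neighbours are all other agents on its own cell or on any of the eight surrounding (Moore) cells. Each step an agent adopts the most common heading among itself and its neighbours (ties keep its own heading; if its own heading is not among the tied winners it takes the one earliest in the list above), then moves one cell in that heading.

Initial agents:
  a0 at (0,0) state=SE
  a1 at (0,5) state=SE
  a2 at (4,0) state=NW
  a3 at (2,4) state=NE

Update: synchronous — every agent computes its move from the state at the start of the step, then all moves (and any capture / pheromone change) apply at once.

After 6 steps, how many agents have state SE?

t=1: a0@(1,1):SE a1@(1,0):SE a2@(0,1):SE a3@(1,5):NE
t=2: a0@(2,2):SE a1@(2,1):SE a2@(1,2):SE a3@(0,0):NE
t=3: a0@(3,3):SE a1@(3,2):SE a2@(2,3):SE a3@(4,1):NE
t=4: a0@(4,4):SE a1@(4,3):SE a2@(3,4):SE a3@(3,2):NE
t=5: a0@(0,5):SE a1@(0,4):SE a2@(4,5):SE a3@(2,3):NE
t=6: a0@(1,0):SE a1@(1,5):SE a2@(0,0):SE a3@(1,4):NE

3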